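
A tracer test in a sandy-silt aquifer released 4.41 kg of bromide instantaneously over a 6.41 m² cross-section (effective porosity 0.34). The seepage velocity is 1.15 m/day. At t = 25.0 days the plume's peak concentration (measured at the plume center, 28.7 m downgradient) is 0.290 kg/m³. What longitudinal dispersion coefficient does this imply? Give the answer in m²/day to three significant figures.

0.155 m²/day

At the plume center C_max = M/(n_e·A·√(4πDt)), so D = M²/(4πt·(n_e·A·C_max)²).
n_e·A·C_max = 0.34 × 6.41 × 0.290 = 0.6320 kg/m.
D = 4.41²/(4π × 25.0 × 0.6320²) = 0.155 m²/day.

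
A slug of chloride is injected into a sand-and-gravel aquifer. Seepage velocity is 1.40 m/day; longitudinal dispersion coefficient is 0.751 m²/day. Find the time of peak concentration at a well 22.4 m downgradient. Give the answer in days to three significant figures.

For the 1D instantaneous-source solution, setting ∂C/∂t = 0 at fixed x gives v²t² + 2Dt − x² = 0, so t = (√(D² + v²x²) − D)/v².
√(D² + v²x²) = √(0.751² + 1.40² × 22.4²) = 31.37; v² = 1.96.
t = (31.37 − 0.751)/1.96 = 15.6 days (vs. the pure-advection estimate x/v = 16.0 d).

15.6 days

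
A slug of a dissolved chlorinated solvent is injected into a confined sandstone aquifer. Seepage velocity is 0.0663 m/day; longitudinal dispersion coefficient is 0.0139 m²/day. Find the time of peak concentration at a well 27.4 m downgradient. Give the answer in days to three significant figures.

For the 1D instantaneous-source solution, setting ∂C/∂t = 0 at fixed x gives v²t² + 2Dt − x² = 0, so t = (√(D² + v²x²) − D)/v².
√(D² + v²x²) = √(0.0139² + 0.0663² × 27.4²) = 1.817; v² = 0.00439569.
t = (1.817 − 0.0139)/0.00439569 = 410 days (vs. the pure-advection estimate x/v = 413 d).

410 days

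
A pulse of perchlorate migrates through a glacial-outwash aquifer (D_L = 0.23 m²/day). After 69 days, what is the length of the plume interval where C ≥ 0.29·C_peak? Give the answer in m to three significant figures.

17.7 m

The plume is Gaussian with σ = √(2Dt) = √(2 × 0.23 × 69) = 5.634 m.
C/C_peak = exp(−Δx²/(2σ²)) = 0.29 ⇒ Δx = σ·√(−2 ln 0.29) = 5.634 × 1.573 = 8.862 m.
Width = 2Δx = 17.7 m.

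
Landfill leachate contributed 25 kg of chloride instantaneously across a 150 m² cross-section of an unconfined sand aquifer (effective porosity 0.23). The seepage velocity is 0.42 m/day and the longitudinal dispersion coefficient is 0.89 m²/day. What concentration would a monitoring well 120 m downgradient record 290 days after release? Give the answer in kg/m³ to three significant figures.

For an instantaneous plane source, C(x,t) = M/(n_e·A·√(4πDt)) · exp(−(x−vt)²/(4Dt)), with n_e·A the pore (flow) area.
Plume center vt = 0.42 × 290 = 121.8 m, so the well at 120 m is 1.8 m upgradient of the peak.
√(4πDt) = 56.95 m, giving peak height M/(n_e·A·√(4πDt)) = 25/(0.23 × 150 × 56.95) = 0.01272 kg/m³.
(x−vt)²/(4Dt) = (-1.8)²/(4 × 0.89 × 290) = 0.003138; exp(−0.003138) = 0.9969.
C = 0.01272 × 0.9969 = 0.0127 kg/m³.

0.0127 kg/m³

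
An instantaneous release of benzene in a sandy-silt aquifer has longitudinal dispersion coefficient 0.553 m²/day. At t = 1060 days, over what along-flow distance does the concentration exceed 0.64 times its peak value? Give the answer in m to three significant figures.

64.7 m

The plume is Gaussian with σ = √(2Dt) = √(2 × 0.553 × 1060) = 34.24 m.
C/C_peak = exp(−Δx²/(2σ²)) = 0.64 ⇒ Δx = σ·√(−2 ln 0.64) = 34.24 × 0.9448 = 32.35 m.
Width = 2Δx = 64.7 m.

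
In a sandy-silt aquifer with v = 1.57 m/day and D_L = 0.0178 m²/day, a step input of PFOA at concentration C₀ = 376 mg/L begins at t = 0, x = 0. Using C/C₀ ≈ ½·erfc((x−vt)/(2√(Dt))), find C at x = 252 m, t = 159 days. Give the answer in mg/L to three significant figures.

For a continuous step input, C/C₀ ≈ ½·erfc((x−vt)/(2√(Dt))).
vt = 1.57 × 159 = 249.63 m and 2√(Dt) = 2√(0.0178 × 159) = 3.365 m.
Argument (x−vt)/(2√(Dt)) = (252 − 249.63)/3.365 = 0.7043; ½·erfc(0.7043) = 0.1596.
C = 376 × 0.1596 = 60.0 mg/L.

60.0 mg/L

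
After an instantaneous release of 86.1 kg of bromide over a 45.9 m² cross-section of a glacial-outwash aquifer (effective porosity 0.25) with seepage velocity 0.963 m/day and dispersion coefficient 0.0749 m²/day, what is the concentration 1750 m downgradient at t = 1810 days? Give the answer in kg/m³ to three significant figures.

For an instantaneous plane source, C(x,t) = M/(n_e·A·√(4πDt)) · exp(−(x−vt)²/(4Dt)), with n_e·A the pore (flow) area.
Plume center vt = 0.963 × 1810 = 1743.03 m, so the well at 1750 m is 6.97 m downgradient of the peak.
√(4πDt) = 41.27 m, giving peak height M/(n_e·A·√(4πDt)) = 86.1/(0.25 × 45.9 × 41.27) = 0.1818 kg/m³.
(x−vt)²/(4Dt) = (6.97)²/(4 × 0.0749 × 1810) = 0.08959; exp(−0.08959) = 0.9143.
C = 0.1818 × 0.9143 = 0.166 kg/m³.

0.166 kg/m³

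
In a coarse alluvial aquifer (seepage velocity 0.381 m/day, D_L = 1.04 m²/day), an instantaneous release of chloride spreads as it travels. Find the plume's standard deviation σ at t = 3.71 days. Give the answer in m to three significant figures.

2.78 m

Dispersive spreading gives a Gaussian with σ² = 2Dt; advection only shifts the center.
σ = √(2 × 1.04 × 3.71) = 2.78 m.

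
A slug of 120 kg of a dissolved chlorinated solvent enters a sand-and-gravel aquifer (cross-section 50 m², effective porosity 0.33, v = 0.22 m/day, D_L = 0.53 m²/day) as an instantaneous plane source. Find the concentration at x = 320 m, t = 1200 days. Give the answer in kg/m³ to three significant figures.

0.0237 kg/m³

For an instantaneous plane source, C(x,t) = M/(n_e·A·√(4πDt)) · exp(−(x−vt)²/(4Dt)), with n_e·A the pore (flow) area.
Plume center vt = 0.22 × 1200 = 264 m, so the well at 320 m is 56 m downgradient of the peak.
√(4πDt) = 89.40 m, giving peak height M/(n_e·A·√(4πDt)) = 120/(0.33 × 50 × 89.40) = 0.08135 kg/m³.
(x−vt)²/(4Dt) = (56)²/(4 × 0.53 × 1200) = 1.233; exp(−1.233) = 0.2914.
C = 0.08135 × 0.2914 = 0.0237 kg/m³.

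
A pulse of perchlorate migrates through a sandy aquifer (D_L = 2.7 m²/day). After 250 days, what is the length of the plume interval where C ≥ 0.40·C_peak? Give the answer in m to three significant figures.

The plume is Gaussian with σ = √(2Dt) = √(2 × 2.7 × 250) = 36.74 m.
C/C_peak = exp(−Δx²/(2σ²)) = 0.40 ⇒ Δx = σ·√(−2 ln 0.40) = 36.74 × 1.354 = 49.75 m.
Width = 2Δx = 99.5 m.

99.5 m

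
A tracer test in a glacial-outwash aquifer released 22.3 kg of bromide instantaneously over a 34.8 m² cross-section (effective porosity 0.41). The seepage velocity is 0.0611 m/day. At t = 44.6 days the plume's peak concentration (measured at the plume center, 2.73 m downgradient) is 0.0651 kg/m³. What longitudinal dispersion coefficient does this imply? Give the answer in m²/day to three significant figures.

1.03 m²/day

At the plume center C_max = M/(n_e·A·√(4πDt)), so D = M²/(4πt·(n_e·A·C_max)²).
n_e·A·C_max = 0.41 × 34.8 × 0.0651 = 0.9288 kg/m.
D = 22.3²/(4π × 44.6 × 0.9288²) = 1.03 m²/day.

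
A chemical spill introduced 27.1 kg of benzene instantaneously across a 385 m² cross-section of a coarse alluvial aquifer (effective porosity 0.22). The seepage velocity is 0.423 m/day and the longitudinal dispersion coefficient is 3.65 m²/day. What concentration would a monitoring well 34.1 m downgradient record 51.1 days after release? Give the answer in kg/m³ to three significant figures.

For an instantaneous plane source, C(x,t) = M/(n_e·A·√(4πDt)) · exp(−(x−vt)²/(4Dt)), with n_e·A the pore (flow) area.
Plume center vt = 0.423 × 51.1 = 21.6153 m, so the well at 34.1 m is 12.4847 m downgradient of the peak.
√(4πDt) = 48.41 m, giving peak height M/(n_e·A·√(4πDt)) = 27.1/(0.22 × 385 × 48.41) = 0.006609 kg/m³.
(x−vt)²/(4Dt) = (12.4847)²/(4 × 3.65 × 51.1) = 0.2089; exp(−0.2089) = 0.8115.
C = 0.006609 × 0.8115 = 0.00536 kg/m³.

0.00536 kg/m³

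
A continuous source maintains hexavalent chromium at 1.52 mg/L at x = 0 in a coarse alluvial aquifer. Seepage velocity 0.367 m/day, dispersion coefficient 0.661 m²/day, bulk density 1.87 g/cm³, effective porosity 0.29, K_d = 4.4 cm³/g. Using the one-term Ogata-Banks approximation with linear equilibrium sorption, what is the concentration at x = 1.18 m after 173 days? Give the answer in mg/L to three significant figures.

Retardation factor R = 1 + ρ_b·K_d/n = 1 + 1.87 × 4.4/0.29 = 29.37.
Sorption retards both mechanisms: v_R = v/R = 0.01250 m/day, D_R = D/R = 0.02251 m²/day.
v_R·t = 0.01250 × 173 = 2.1625 m; 2√(D_R t) = 3.947 m; argument = (1.18 − 2.1625)/3.947 = -0.2489.
C = C₀ × ½·erfc(-0.2489) = 1.52 × 0.6376 = 0.969 mg/L.

0.969 mg/L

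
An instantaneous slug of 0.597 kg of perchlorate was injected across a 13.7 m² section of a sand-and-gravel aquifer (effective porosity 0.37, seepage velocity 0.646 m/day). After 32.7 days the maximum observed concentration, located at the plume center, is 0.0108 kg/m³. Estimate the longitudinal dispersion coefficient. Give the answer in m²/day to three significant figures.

At the plume center C_max = M/(n_e·A·√(4πDt)), so D = M²/(4πt·(n_e·A·C_max)²).
n_e·A·C_max = 0.37 × 13.7 × 0.0108 = 0.05475 kg/m.
D = 0.597²/(4π × 32.7 × 0.05475²) = 0.289 m²/day.

0.289 m²/day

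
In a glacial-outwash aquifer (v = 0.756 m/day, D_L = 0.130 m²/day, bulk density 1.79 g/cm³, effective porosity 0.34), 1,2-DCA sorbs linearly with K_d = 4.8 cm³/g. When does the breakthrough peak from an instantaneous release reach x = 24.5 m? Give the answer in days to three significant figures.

845 days

Retardation factor R = 1 + ρ_b·K_d/n = 1 + 1.79 × 4.8/0.34 = 26.27.
Sorption retards both mechanisms: v_R = v/R = 0.02878 m/day, D_R = D/R = 0.004949 m²/day.
Peak time from v_R²t² + 2D_R t − x² = 0: t = (√(D_R² + v_R²x²) − D_R)/v_R².
√(D_R² + v_R²x²) = √(0.004949² + 0.02878² × 24.5²) = 0.7051; v_R² = 0.0008283.
t = (0.7051 − 0.004949)/0.0008283 = 845 days.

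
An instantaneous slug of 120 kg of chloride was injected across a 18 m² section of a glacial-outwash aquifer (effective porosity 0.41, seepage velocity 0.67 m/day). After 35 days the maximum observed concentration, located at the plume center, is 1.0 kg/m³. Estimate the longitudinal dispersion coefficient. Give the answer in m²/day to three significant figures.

0.601 m²/day

At the plume center C_max = M/(n_e·A·√(4πDt)), so D = M²/(4πt·(n_e·A·C_max)²).
n_e·A·C_max = 0.41 × 18 × 1.0 = 7.380 kg/m.
D = 120²/(4π × 35 × 7.380²) = 0.601 m²/day.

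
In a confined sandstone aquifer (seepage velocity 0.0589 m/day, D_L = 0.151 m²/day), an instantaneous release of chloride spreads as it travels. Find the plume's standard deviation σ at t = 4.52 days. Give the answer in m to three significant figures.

1.17 m

Dispersive spreading gives a Gaussian with σ² = 2Dt; advection only shifts the center.
σ = √(2 × 0.151 × 4.52) = 1.17 m.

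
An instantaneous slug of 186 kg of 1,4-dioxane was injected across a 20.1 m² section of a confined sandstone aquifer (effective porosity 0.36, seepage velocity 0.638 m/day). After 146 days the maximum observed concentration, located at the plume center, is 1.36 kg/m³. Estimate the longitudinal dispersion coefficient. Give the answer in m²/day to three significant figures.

0.195 m²/day

At the plume center C_max = M/(n_e·A·√(4πDt)), so D = M²/(4πt·(n_e·A·C_max)²).
n_e·A·C_max = 0.36 × 20.1 × 1.36 = 9.841 kg/m.
D = 186²/(4π × 146 × 9.841²) = 0.195 m²/day.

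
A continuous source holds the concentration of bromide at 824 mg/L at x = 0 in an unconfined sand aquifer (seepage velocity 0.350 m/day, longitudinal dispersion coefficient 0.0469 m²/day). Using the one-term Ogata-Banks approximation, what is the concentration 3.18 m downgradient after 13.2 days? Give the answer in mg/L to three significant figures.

For a continuous step input, C/C₀ ≈ ½·erfc((x−vt)/(2√(Dt))).
vt = 0.350 × 13.2 = 4.62 m and 2√(Dt) = 2√(0.0469 × 13.2) = 1.574 m.
Argument (x−vt)/(2√(Dt)) = (3.18 − 4.62)/1.574 = -0.9149; ½·erfc(-0.9149) = 0.9021.
C = 824 × 0.9021 = 743 mg/L.

743 mg/L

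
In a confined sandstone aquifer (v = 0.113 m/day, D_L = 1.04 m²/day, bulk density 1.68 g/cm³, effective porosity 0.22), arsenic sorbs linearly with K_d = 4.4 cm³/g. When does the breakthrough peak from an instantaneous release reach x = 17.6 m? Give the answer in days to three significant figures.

3260 days

Retardation factor R = 1 + ρ_b·K_d/n = 1 + 1.68 × 4.4/0.22 = 34.60.
Sorption retards both mechanisms: v_R = v/R = 0.003266 m/day, D_R = D/R = 0.03006 m²/day.
Peak time from v_R²t² + 2D_R t − x² = 0: t = (√(D_R² + v_R²x²) − D_R)/v_R².
√(D_R² + v_R²x²) = √(0.03006² + 0.003266² × 17.6²) = 0.06487; v_R² = 1.067e-05.
t = (0.06487 − 0.03006)/1.067e-05 = 3260 days.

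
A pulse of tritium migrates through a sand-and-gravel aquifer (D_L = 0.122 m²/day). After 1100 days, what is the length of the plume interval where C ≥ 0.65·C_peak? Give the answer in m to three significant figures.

30.4 m

The plume is Gaussian with σ = √(2Dt) = √(2 × 0.122 × 1100) = 16.38 m.
C/C_peak = exp(−Δx²/(2σ²)) = 0.65 ⇒ Δx = σ·√(−2 ln 0.65) = 16.38 × 0.9282 = 15.20 m.
Width = 2Δx = 30.4 m.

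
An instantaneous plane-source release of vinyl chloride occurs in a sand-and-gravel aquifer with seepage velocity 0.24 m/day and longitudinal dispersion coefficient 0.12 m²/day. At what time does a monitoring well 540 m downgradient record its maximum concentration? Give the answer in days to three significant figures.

2250 days

For the 1D instantaneous-source solution, setting ∂C/∂t = 0 at fixed x gives v²t² + 2Dt − x² = 0, so t = (√(D² + v²x²) − D)/v².
√(D² + v²x²) = √(0.12² + 0.24² × 540²) = 129.6; v² = 0.0576.
t = (129.6 − 0.12)/0.0576 = 2250 days (vs. the pure-advection estimate x/v = 2250 d).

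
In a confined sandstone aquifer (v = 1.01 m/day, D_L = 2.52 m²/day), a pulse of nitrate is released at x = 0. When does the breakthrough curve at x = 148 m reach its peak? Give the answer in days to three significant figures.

For the 1D instantaneous-source solution, setting ∂C/∂t = 0 at fixed x gives v²t² + 2Dt − x² = 0, so t = (√(D² + v²x²) − D)/v².
√(D² + v²x²) = √(2.52² + 1.01² × 148²) = 149.5; v² = 1.0201.
t = (149.5 − 2.52)/1.0201 = 144 days (vs. the pure-advection estimate x/v = 147 d).

144 days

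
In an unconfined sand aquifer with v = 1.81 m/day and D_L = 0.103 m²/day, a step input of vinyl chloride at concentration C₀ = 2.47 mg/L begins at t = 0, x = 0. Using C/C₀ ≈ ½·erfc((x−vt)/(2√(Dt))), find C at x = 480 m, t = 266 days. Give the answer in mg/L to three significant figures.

For a continuous step input, C/C₀ ≈ ½·erfc((x−vt)/(2√(Dt))).
vt = 1.81 × 266 = 481.46 m and 2√(Dt) = 2√(0.103 × 266) = 10.47 m.
Argument (x−vt)/(2√(Dt)) = (480 − 481.46)/10.47 = -0.1394; ½·erfc(-0.1394) = 0.5781.
C = 2.47 × 0.5781 = 1.43 mg/L.

1.43 mg/L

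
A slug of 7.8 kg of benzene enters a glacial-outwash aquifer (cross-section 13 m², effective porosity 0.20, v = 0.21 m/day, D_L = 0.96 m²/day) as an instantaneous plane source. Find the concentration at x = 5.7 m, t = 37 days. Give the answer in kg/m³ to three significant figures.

For an instantaneous plane source, C(x,t) = M/(n_e·A·√(4πDt)) · exp(−(x−vt)²/(4Dt)), with n_e·A the pore (flow) area.
Plume center vt = 0.21 × 37 = 7.77 m, so the well at 5.7 m is 2.07 m upgradient of the peak.
√(4πDt) = 21.13 m, giving peak height M/(n_e·A·√(4πDt)) = 7.8/(0.20 × 13 × 21.13) = 0.1420 kg/m³.
(x−vt)²/(4Dt) = (-2.07)²/(4 × 0.96 × 37) = 0.03016; exp(−0.03016) = 0.9703.
C = 0.1420 × 0.9703 = 0.138 kg/m³.

0.138 kg/m³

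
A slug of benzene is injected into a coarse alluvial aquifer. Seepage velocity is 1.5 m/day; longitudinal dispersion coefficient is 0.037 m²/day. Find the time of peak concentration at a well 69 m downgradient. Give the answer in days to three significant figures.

46.0 days

For the 1D instantaneous-source solution, setting ∂C/∂t = 0 at fixed x gives v²t² + 2Dt − x² = 0, so t = (√(D² + v²x²) − D)/v².
√(D² + v²x²) = √(0.037² + 1.5² × 69²) = 103.5; v² = 2.25.
t = (103.5 − 0.037)/2.25 = 46.0 days (vs. the pure-advection estimate x/v = 46.0 d).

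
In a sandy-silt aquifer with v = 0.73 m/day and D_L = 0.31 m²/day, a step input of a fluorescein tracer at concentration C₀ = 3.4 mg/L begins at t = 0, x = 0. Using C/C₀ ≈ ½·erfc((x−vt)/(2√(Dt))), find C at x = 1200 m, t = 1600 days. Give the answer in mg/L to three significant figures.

0.526 mg/L

For a continuous step input, C/C₀ ≈ ½·erfc((x−vt)/(2√(Dt))).
vt = 0.73 × 1600 = 1168 m and 2√(Dt) = 2√(0.31 × 1600) = 44.54 m.
Argument (x−vt)/(2√(Dt)) = (1200 − 1168)/44.54 = 0.7185; ½·erfc(0.7185) = 0.1548.
C = 3.4 × 0.1548 = 0.526 mg/L.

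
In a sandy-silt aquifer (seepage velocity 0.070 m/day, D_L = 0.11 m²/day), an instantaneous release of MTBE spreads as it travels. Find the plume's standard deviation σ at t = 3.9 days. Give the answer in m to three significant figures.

0.926 m

Dispersive spreading gives a Gaussian with σ² = 2Dt; advection only shifts the center.
σ = √(2 × 0.11 × 3.9) = 0.926 m.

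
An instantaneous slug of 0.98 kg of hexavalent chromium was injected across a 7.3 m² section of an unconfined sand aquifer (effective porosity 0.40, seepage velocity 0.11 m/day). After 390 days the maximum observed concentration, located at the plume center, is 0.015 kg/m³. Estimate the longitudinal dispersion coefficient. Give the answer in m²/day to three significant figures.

At the plume center C_max = M/(n_e·A·√(4πDt)), so D = M²/(4πt·(n_e·A·C_max)²).
n_e·A·C_max = 0.40 × 7.3 × 0.015 = 0.04380 kg/m.
D = 0.98²/(4π × 390 × 0.04380²) = 0.102 m²/day.

0.102 m²/day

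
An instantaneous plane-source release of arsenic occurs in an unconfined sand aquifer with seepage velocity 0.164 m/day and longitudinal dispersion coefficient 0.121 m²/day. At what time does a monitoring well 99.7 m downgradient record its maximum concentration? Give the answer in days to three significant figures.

For the 1D instantaneous-source solution, setting ∂C/∂t = 0 at fixed x gives v²t² + 2Dt − x² = 0, so t = (√(D² + v²x²) − D)/v².
√(D² + v²x²) = √(0.121² + 0.164² × 99.7²) = 16.35; v² = 0.026896.
t = (16.35 − 0.121)/0.026896 = 603 days (vs. the pure-advection estimate x/v = 608 d).

603 days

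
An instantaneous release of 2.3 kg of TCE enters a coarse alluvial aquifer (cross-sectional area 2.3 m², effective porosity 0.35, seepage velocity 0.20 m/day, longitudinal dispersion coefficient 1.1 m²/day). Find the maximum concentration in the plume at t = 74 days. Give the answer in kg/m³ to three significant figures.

0.0893 kg/m³

The peak of an instantaneous 1D plume sits at x = vt; there the Gaussian factor is 1 and C_max = M/(n_e·A·√(4πDt)), where n_e·A is the pore area the mass is dissolved in.
√(4πDt) = √(4π × 1.1 × 74) = 31.98 m, so C_max = 2.3/(0.35 × 2.3 × 31.98) = 0.0893 kg/m³.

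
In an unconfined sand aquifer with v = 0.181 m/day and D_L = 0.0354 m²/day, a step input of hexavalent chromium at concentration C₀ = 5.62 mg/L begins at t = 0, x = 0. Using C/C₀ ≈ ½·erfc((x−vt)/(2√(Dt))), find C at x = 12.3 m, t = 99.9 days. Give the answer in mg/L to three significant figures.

5.54 mg/L

For a continuous step input, C/C₀ ≈ ½·erfc((x−vt)/(2√(Dt))).
vt = 0.181 × 99.9 = 18.0819 m and 2√(Dt) = 2√(0.0354 × 99.9) = 3.761 m.
Argument (x−vt)/(2√(Dt)) = (12.3 − 18.0819)/3.761 = -1.537; ½·erfc(-1.537) = 0.9851.
C = 5.62 × 0.9851 = 5.54 mg/L.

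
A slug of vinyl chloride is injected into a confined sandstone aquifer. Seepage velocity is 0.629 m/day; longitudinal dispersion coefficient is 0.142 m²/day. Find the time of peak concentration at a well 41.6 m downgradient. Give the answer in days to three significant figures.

For the 1D instantaneous-source solution, setting ∂C/∂t = 0 at fixed x gives v²t² + 2Dt − x² = 0, so t = (√(D² + v²x²) − D)/v².
√(D² + v²x²) = √(0.142² + 0.629² × 41.6²) = 26.17; v² = 0.395641.
t = (26.17 − 0.142)/0.395641 = 65.8 days (vs. the pure-advection estimate x/v = 66.1 d).

65.8 days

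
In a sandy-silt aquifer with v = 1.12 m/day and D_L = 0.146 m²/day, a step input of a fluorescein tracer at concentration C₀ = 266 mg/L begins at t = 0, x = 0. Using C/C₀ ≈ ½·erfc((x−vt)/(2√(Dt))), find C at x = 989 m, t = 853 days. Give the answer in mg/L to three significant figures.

4.40 mg/L

For a continuous step input, C/C₀ ≈ ½·erfc((x−vt)/(2√(Dt))).
vt = 1.12 × 853 = 955.36 m and 2√(Dt) = 2√(0.146 × 853) = 22.32 m.
Argument (x−vt)/(2√(Dt)) = (989 − 955.36)/22.32 = 1.507; ½·erfc(1.507) = 0.01654.
C = 266 × 0.01654 = 4.40 mg/L.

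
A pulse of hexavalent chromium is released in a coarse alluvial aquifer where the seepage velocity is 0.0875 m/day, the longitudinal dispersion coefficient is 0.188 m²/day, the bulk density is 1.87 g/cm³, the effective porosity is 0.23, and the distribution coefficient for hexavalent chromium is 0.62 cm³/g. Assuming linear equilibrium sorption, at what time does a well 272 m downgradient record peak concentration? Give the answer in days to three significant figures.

Retardation factor R = 1 + ρ_b·K_d/n = 1 + 1.87 × 0.62/0.23 = 6.041.
Sorption retards both mechanisms: v_R = v/R = 0.01448 m/day, D_R = D/R = 0.03112 m²/day.
Peak time from v_R²t² + 2D_R t − x² = 0: t = (√(D_R² + v_R²x²) − D_R)/v_R².
√(D_R² + v_R²x²) = √(0.03112² + 0.01448² × 272²) = 3.939; v_R² = 0.0002097.
t = (3.939 − 0.03112)/0.0002097 = 18600 days.

18600 days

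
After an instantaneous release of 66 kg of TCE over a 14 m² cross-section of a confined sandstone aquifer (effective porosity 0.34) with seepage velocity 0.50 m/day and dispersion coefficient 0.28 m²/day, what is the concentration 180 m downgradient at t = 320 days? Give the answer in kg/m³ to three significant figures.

For an instantaneous plane source, C(x,t) = M/(n_e·A·√(4πDt)) · exp(−(x−vt)²/(4Dt)), with n_e·A the pore (flow) area.
Plume center vt = 0.50 × 320 = 160 m, so the well at 180 m is 20 m downgradient of the peak.
√(4πDt) = 33.56 m, giving peak height M/(n_e·A·√(4πDt)) = 66/(0.34 × 14 × 33.56) = 0.4132 kg/m³.
(x−vt)²/(4Dt) = (20)²/(4 × 0.28 × 320) = 1.116; exp(−1.116) = 0.3276.
C = 0.4132 × 0.3276 = 0.135 kg/m³.

0.135 kg/m³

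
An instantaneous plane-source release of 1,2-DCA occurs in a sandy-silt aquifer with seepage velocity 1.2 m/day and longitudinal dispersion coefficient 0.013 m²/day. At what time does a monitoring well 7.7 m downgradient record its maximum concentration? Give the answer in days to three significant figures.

For the 1D instantaneous-source solution, setting ∂C/∂t = 0 at fixed x gives v²t² + 2Dt − x² = 0, so t = (√(D² + v²x²) − D)/v².
√(D² + v²x²) = √(0.013² + 1.2² × 7.7²) = 9.240; v² = 1.44.
t = (9.240 − 0.013)/1.44 = 6.41 days (vs. the pure-advection estimate x/v = 6.42 d).

6.41 days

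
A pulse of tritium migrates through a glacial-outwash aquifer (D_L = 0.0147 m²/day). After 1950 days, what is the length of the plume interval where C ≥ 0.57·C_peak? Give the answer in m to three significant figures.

The plume is Gaussian with σ = √(2Dt) = √(2 × 0.0147 × 1950) = 7.572 m.
C/C_peak = exp(−Δx²/(2σ²)) = 0.57 ⇒ Δx = σ·√(−2 ln 0.57) = 7.572 × 1.060 = 8.026 m.
Width = 2Δx = 16.1 m.

16.1 m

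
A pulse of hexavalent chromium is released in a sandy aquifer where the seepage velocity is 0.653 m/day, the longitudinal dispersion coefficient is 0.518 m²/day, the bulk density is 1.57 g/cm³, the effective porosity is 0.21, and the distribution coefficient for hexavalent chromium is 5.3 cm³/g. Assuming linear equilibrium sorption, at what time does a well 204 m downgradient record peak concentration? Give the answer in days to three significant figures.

12600 days

Retardation factor R = 1 + ρ_b·K_d/n = 1 + 1.57 × 5.3/0.21 = 40.62.
Sorption retards both mechanisms: v_R = v/R = 0.01608 m/day, D_R = D/R = 0.01275 m²/day.
Peak time from v_R²t² + 2D_R t − x² = 0: t = (√(D_R² + v_R²x²) − D_R)/v_R².
√(D_R² + v_R²x²) = √(0.01275² + 0.01608² × 204²) = 3.280; v_R² = 0.0002586.
t = (3.280 − 0.01275)/0.0002586 = 12600 days.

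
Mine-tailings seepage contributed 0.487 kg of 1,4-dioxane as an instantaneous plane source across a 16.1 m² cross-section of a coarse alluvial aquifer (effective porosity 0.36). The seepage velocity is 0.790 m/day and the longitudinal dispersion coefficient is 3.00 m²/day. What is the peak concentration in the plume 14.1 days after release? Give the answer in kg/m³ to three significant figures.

0.00364 kg/m³

The peak of an instantaneous 1D plume sits at x = vt; there the Gaussian factor is 1 and C_max = M/(n_e·A·√(4πDt)), where n_e·A is the pore area the mass is dissolved in.
√(4πDt) = √(4π × 3.00 × 14.1) = 23.06 m, so C_max = 0.487/(0.36 × 16.1 × 23.06) = 0.00364 kg/m³.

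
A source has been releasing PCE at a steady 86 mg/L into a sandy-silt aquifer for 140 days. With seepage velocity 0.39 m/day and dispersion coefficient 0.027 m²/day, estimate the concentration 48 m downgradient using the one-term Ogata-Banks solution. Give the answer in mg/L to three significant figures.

For a continuous step input, C/C₀ ≈ ½·erfc((x−vt)/(2√(Dt))).
vt = 0.39 × 140 = 54.6 m and 2√(Dt) = 2√(0.027 × 140) = 3.888 m.
Argument (x−vt)/(2√(Dt)) = (48 − 54.6)/3.888 = -1.698; ½·erfc(-1.698) = 0.9918.
C = 86 × 0.9918 = 85.3 mg/L.

85.3 mg/L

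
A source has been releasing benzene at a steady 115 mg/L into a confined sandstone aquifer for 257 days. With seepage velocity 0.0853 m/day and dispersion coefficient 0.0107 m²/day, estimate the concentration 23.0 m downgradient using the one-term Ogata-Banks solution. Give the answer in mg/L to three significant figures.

37.1 mg/L

For a continuous step input, C/C₀ ≈ ½·erfc((x−vt)/(2√(Dt))).
vt = 0.0853 × 257 = 21.9221 m and 2√(Dt) = 2√(0.0107 × 257) = 3.317 m.
Argument (x−vt)/(2√(Dt)) = (23.0 − 21.9221)/3.317 = 0.3250; ½·erfc(0.3250) = 0.3229.
C = 115 × 0.3229 = 37.1 mg/L.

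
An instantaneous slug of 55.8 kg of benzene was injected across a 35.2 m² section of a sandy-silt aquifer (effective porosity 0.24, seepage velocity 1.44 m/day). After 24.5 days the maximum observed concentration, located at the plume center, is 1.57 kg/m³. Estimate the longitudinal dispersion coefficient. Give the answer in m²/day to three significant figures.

0.0575 m²/day

At the plume center C_max = M/(n_e·A·√(4πDt)), so D = M²/(4πt·(n_e·A·C_max)²).
n_e·A·C_max = 0.24 × 35.2 × 1.57 = 13.26 kg/m.
D = 55.8²/(4π × 24.5 × 13.26²) = 0.0575 m²/day.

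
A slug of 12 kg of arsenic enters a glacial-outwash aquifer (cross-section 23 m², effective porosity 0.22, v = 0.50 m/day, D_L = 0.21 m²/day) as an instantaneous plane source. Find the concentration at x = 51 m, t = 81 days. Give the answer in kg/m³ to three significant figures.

For an instantaneous plane source, C(x,t) = M/(n_e·A·√(4πDt)) · exp(−(x−vt)²/(4Dt)), with n_e·A the pore (flow) area.
Plume center vt = 0.50 × 81 = 40.5 m, so the well at 51 m is 10.5 m downgradient of the peak.
√(4πDt) = 14.62 m, giving peak height M/(n_e·A·√(4πDt)) = 12/(0.22 × 23 × 14.62) = 0.1622 kg/m³.
(x−vt)²/(4Dt) = (10.5)²/(4 × 0.21 × 81) = 1.620; exp(−1.620) = 0.1979.
C = 0.1622 × 0.1979 = 0.0321 kg/m³.

0.0321 kg/m³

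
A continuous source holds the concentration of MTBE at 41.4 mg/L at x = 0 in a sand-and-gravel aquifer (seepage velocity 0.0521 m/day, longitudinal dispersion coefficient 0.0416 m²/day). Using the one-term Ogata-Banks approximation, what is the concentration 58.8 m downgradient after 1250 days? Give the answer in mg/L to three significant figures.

For a continuous step input, C/C₀ ≈ ½·erfc((x−vt)/(2√(Dt))).
vt = 0.0521 × 1250 = 65.125 m and 2√(Dt) = 2√(0.0416 × 1250) = 14.42 m.
Argument (x−vt)/(2√(Dt)) = (58.8 − 65.125)/14.42 = -0.4386; ½·erfc(-0.4386) = 0.7325.
C = 41.4 × 0.7325 = 30.3 mg/L.

30.3 mg/L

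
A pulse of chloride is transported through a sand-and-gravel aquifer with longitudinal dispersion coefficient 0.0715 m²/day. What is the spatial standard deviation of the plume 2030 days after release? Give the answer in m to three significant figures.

17.0 m

Dispersive spreading gives a Gaussian with σ² = 2Dt; advection only shifts the center.
σ = √(2 × 0.0715 × 2030) = 17.0 m.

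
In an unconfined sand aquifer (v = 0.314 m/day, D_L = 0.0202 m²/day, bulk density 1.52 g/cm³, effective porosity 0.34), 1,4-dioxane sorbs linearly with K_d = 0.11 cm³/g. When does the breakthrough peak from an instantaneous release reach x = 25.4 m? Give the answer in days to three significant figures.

120 days

Retardation factor R = 1 + ρ_b·K_d/n = 1 + 1.52 × 0.11/0.34 = 1.492.
Sorption retards both mechanisms: v_R = v/R = 0.2105 m/day, D_R = D/R = 0.01354 m²/day.
Peak time from v_R²t² + 2D_R t − x² = 0: t = (√(D_R² + v_R²x²) − D_R)/v_R².
√(D_R² + v_R²x²) = √(0.01354² + 0.2105² × 25.4²) = 5.347; v_R² = 0.04431.
t = (5.347 − 0.01354)/0.04431 = 120 days.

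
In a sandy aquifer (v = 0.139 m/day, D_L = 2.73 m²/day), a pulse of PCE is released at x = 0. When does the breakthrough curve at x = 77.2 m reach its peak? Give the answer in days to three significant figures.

432 days

For the 1D instantaneous-source solution, setting ∂C/∂t = 0 at fixed x gives v²t² + 2Dt − x² = 0, so t = (√(D² + v²x²) − D)/v².
√(D² + v²x²) = √(2.73² + 0.139² × 77.2²) = 11.07; v² = 0.019321.
t = (11.07 − 2.73)/0.019321 = 432 days (vs. the pure-advection estimate x/v = 555 d).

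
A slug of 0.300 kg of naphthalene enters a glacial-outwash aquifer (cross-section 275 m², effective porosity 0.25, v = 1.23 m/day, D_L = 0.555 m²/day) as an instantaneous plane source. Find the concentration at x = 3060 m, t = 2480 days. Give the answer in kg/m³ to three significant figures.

For an instantaneous plane source, C(x,t) = M/(n_e·A·√(4πDt)) · exp(−(x−vt)²/(4Dt)), with n_e·A the pore (flow) area.
Plume center vt = 1.23 × 2480 = 3050.4 m, so the well at 3060 m is 9.6 m downgradient of the peak.
√(4πDt) = 131.5 m, giving peak height M/(n_e·A·√(4πDt)) = 0.300/(0.25 × 275 × 131.5) = 3.318e-05 kg/m³.
(x−vt)²/(4Dt) = (9.6)²/(4 × 0.555 × 2480) = 0.01674; exp(−0.01674) = 0.9834.
C = 3.318e-05 × 0.9834 = 3.26e-05 kg/m³.

3.26e-05 kg/m³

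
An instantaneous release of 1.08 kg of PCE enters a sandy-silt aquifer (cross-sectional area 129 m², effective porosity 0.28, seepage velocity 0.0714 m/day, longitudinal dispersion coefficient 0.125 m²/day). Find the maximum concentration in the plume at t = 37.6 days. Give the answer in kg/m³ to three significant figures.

0.00389 kg/m³

The peak of an instantaneous 1D plume sits at x = vt; there the Gaussian factor is 1 and C_max = M/(n_e·A·√(4πDt)), where n_e·A is the pore area the mass is dissolved in.
√(4πDt) = √(4π × 0.125 × 37.6) = 7.685 m, so C_max = 1.08/(0.28 × 129 × 7.685) = 0.00389 kg/m³.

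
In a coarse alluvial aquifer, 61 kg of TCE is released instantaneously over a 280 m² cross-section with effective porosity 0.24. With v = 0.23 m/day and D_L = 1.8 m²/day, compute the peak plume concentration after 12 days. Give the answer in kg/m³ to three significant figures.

0.0551 kg/m³

The peak of an instantaneous 1D plume sits at x = vt; there the Gaussian factor is 1 and C_max = M/(n_e·A·√(4πDt)), where n_e·A is the pore area the mass is dissolved in.
√(4πDt) = √(4π × 1.8 × 12) = 16.48 m, so C_max = 61/(0.24 × 280 × 16.48) = 0.0551 kg/m³.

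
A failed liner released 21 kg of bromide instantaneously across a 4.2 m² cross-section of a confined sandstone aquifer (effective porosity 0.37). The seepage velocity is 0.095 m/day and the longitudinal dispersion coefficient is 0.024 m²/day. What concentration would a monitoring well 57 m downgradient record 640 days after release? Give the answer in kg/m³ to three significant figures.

0.769 kg/m³

For an instantaneous plane source, C(x,t) = M/(n_e·A·√(4πDt)) · exp(−(x−vt)²/(4Dt)), with n_e·A the pore (flow) area.
Plume center vt = 0.095 × 640 = 60.8 m, so the well at 57 m is 3.8 m upgradient of the peak.
√(4πDt) = 13.89 m, giving peak height M/(n_e·A·√(4πDt)) = 21/(0.37 × 4.2 × 13.89) = 0.9729 kg/m³.
(x−vt)²/(4Dt) = (-3.8)²/(4 × 0.024 × 640) = 0.2350; exp(−0.2350) = 0.7906.
C = 0.9729 × 0.7906 = 0.769 kg/m³.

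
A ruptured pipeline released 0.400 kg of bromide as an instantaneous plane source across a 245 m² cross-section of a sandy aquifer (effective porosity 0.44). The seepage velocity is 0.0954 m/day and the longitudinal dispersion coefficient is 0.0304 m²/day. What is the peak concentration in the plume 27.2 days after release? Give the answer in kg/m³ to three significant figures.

0.00115 kg/m³

The peak of an instantaneous 1D plume sits at x = vt; there the Gaussian factor is 1 and C_max = M/(n_e·A·√(4πDt)), where n_e·A is the pore area the mass is dissolved in.
√(4πDt) = √(4π × 0.0304 × 27.2) = 3.223 m, so C_max = 0.400/(0.44 × 245 × 3.223) = 0.00115 kg/m³.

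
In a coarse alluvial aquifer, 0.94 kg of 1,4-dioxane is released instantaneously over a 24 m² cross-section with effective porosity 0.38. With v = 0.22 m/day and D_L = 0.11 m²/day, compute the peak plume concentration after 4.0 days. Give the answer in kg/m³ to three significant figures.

0.0438 kg/m³

The peak of an instantaneous 1D plume sits at x = vt; there the Gaussian factor is 1 and C_max = M/(n_e·A·√(4πDt)), where n_e·A is the pore area the mass is dissolved in.
√(4πDt) = √(4π × 0.11 × 4.0) = 2.351 m, so C_max = 0.94/(0.38 × 24 × 2.351) = 0.0438 kg/m³.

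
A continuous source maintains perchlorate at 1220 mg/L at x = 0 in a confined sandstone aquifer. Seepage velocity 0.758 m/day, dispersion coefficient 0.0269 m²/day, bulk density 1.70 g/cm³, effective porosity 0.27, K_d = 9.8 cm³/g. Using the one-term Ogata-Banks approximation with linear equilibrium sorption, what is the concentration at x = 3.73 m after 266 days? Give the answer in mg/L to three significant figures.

172 mg/L

Retardation factor R = 1 + ρ_b·K_d/n = 1 + 1.70 × 9.8/0.27 = 62.70.
Sorption retards both mechanisms: v_R = v/R = 0.01209 m/day, D_R = D/R = 0.0004290 m²/day.
v_R·t = 0.01209 × 266 = 3.21594 m; 2√(D_R t) = 0.6756 m; argument = (3.73 − 3.21594)/0.6756 = 0.7609.
C = C₀ × ½·erfc(0.7609) = 1220 × 0.1409 = 172 mg/L.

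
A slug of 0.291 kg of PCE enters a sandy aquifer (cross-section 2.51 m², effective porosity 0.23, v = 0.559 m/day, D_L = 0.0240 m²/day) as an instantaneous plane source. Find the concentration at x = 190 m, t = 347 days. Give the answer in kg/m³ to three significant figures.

0.0307 kg/m³

For an instantaneous plane source, C(x,t) = M/(n_e·A·√(4πDt)) · exp(−(x−vt)²/(4Dt)), with n_e·A the pore (flow) area.
Plume center vt = 0.559 × 347 = 193.973 m, so the well at 190 m is 3.973 m upgradient of the peak.
√(4πDt) = 10.23 m, giving peak height M/(n_e·A·√(4πDt)) = 0.291/(0.23 × 2.51 × 10.23) = 0.04927 kg/m³.
(x−vt)²/(4Dt) = (-3.973)²/(4 × 0.0240 × 347) = 0.4738; exp(−0.4738) = 0.6226.
C = 0.04927 × 0.6226 = 0.0307 kg/m³.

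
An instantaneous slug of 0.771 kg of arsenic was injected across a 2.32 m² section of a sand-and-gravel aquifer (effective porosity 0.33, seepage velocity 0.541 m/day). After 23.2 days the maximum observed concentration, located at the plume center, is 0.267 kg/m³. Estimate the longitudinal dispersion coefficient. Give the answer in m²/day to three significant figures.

At the plume center C_max = M/(n_e·A·√(4πDt)), so D = M²/(4πt·(n_e·A·C_max)²).
n_e·A·C_max = 0.33 × 2.32 × 0.267 = 0.2044 kg/m.
D = 0.771²/(4π × 23.2 × 0.2044²) = 0.0488 m²/day.

0.0488 m²/day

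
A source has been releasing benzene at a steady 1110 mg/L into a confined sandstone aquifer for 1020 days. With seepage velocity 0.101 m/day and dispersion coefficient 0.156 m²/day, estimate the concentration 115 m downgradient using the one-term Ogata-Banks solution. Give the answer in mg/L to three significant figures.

279 mg/L

For a continuous step input, C/C₀ ≈ ½·erfc((x−vt)/(2√(Dt))).
vt = 0.101 × 1020 = 103.02 m and 2√(Dt) = 2√(0.156 × 1020) = 25.23 m.
Argument (x−vt)/(2√(Dt)) = (115 − 103.02)/25.23 = 0.4748; ½·erfc(0.4748) = 0.2510.
C = 1110 × 0.2510 = 279 mg/L.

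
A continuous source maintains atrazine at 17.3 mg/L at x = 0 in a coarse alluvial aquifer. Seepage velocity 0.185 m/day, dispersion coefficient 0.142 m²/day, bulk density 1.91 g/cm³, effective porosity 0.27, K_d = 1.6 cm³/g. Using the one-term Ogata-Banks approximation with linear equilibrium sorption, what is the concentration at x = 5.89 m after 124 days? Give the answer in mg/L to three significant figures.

0.149 mg/L

Retardation factor R = 1 + ρ_b·K_d/n = 1 + 1.91 × 1.6/0.27 = 12.32.
Sorption retards both mechanisms: v_R = v/R = 0.01502 m/day, D_R = D/R = 0.01153 m²/day.
v_R·t = 0.01502 × 124 = 1.86248 m; 2√(D_R t) = 2.391 m; argument = (5.89 − 1.86248)/2.391 = 1.684.
C = C₀ × ½·erfc(1.684) = 17.3 × 0.008620 = 0.149 mg/L.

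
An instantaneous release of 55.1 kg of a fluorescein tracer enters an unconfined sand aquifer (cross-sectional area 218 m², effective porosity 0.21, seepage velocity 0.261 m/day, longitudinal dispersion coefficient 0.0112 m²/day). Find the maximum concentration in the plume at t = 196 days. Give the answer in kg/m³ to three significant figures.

0.229 kg/m³

The peak of an instantaneous 1D plume sits at x = vt; there the Gaussian factor is 1 and C_max = M/(n_e·A·√(4πDt)), where n_e·A is the pore area the mass is dissolved in.
√(4πDt) = √(4π × 0.0112 × 196) = 5.252 m, so C_max = 55.1/(0.21 × 218 × 5.252) = 0.229 kg/m³.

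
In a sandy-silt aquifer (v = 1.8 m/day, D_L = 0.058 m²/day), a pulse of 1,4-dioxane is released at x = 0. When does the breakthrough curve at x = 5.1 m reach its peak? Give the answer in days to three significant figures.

2.82 days

For the 1D instantaneous-source solution, setting ∂C/∂t = 0 at fixed x gives v²t² + 2Dt − x² = 0, so t = (√(D² + v²x²) − D)/v².
√(D² + v²x²) = √(0.058² + 1.8² × 5.1²) = 9.180; v² = 3.24.
t = (9.180 − 0.058)/3.24 = 2.82 days (vs. the pure-advection estimate x/v = 2.83 d).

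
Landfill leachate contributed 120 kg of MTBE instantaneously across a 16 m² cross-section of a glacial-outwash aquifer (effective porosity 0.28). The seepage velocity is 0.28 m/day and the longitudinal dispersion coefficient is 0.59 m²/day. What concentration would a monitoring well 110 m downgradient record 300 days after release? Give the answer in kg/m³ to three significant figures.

For an instantaneous plane source, C(x,t) = M/(n_e·A·√(4πDt)) · exp(−(x−vt)²/(4Dt)), with n_e·A the pore (flow) area.
Plume center vt = 0.28 × 300 = 84 m, so the well at 110 m is 26 m downgradient of the peak.
√(4πDt) = 47.16 m, giving peak height M/(n_e·A·√(4πDt)) = 120/(0.28 × 16 × 47.16) = 0.5680 kg/m³.
(x−vt)²/(4Dt) = (26)²/(4 × 0.59 × 300) = 0.9548; exp(−0.9548) = 0.3849.
C = 0.5680 × 0.3849 = 0.219 kg/m³.

0.219 kg/m³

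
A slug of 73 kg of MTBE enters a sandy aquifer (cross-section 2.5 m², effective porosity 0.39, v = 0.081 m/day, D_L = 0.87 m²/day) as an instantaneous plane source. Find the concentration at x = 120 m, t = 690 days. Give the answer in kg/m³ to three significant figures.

0.156 kg/m³

For an instantaneous plane source, C(x,t) = M/(n_e·A·√(4πDt)) · exp(−(x−vt)²/(4Dt)), with n_e·A the pore (flow) area.
Plume center vt = 0.081 × 690 = 55.89 m, so the well at 120 m is 64.11 m downgradient of the peak.
√(4πDt) = 86.85 m, giving peak height M/(n_e·A·√(4πDt)) = 73/(0.39 × 2.5 × 86.85) = 0.8621 kg/m³.
(x−vt)²/(4Dt) = (64.11)²/(4 × 0.87 × 690) = 1.712; exp(−1.712) = 0.1805.
C = 0.8621 × 0.1805 = 0.156 kg/m³.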